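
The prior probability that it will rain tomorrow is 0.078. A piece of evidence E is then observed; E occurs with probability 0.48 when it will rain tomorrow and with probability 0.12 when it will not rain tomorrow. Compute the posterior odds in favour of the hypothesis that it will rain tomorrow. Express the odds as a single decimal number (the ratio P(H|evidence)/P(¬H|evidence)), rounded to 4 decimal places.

Prior odds = 0.078/(1−0.078) = 0.084599. In log-odds, ln(0.084599) = -2.4698.
Add log likelihood ratio: ln(4.0000) = 1.3863.
Posterior log-odds = -1.0835, so posterior odds = exp(-1.0835) = 0.33839.

Posterior odds ≈ 0.3384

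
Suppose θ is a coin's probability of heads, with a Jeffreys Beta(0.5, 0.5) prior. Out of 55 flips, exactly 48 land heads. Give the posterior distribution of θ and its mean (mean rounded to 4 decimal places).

Observing 48 successes and 7 failures updates Beta(0.5, 0.5) by adding the success and failure counts to the two shape parameters: α = 0.5+48 = 48.5, β = 0.5+7 = 7.5.
E[θ | data] = 48.5/(48.5+7.5) = 0.8661.

Posterior: Beta(48.5, 7.5); mean ≈ 0.8661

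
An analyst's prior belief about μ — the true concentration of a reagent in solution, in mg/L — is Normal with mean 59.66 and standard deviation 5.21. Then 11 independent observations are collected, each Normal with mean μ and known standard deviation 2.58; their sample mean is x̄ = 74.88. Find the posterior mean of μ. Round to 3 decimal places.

Posterior mean ≈ 74.548

With known σ, the Normal prior is conjugate. Weight on the data is w = (n/σ²)/(n/σ² + 1/τ₀²) = 1.65254/(1.65254+0.0368404) = 0.97819.
Posterior mean = w·x̄ + (1−w)·μ₀ = 0.97819·74.88 + 0.021807·59.66 = 74.548.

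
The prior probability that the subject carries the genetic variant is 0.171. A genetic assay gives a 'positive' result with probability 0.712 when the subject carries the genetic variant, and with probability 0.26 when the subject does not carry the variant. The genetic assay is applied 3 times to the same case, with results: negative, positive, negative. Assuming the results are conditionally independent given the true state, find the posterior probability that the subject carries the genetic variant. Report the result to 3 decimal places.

Posterior P(H) ≈ 0.079

Let H be the event that the subject carries the genetic variant; start with P(H) = 0.171. P('positive'|H) = 0.712, P('positive'|¬H) = 0.26.
Update on result 1 ('negative'): P(H) ← 0.288·0.1710 / (0.288·0.1710 + 0.74·0.8290) = 0.049248/0.66271 = 0.0743.
Update on result 2 ('positive'): P(H) ← 0.712·0.0743 / (0.712·0.0743 + 0.26·0.9257) = 0.052911/0.29359 = 0.1802.
Update on result 3 ('negative'): P(H) ← 0.288·0.1802 / (0.288·0.1802 + 0.74·0.8198) = 0.051904/0.65854 = 0.0788.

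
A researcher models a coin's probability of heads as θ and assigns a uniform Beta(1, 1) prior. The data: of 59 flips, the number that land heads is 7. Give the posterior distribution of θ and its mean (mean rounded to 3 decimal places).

Posterior: Beta(8, 53); mean ≈ 0.131

Observing 7 successes and 52 failures updates Beta(1, 1) by adding the success and failure counts to the two shape parameters: α = 1+7 = 8, β = 1+52 = 53.
Posterior mean = α/(α+β) = 8/61 = 0.131.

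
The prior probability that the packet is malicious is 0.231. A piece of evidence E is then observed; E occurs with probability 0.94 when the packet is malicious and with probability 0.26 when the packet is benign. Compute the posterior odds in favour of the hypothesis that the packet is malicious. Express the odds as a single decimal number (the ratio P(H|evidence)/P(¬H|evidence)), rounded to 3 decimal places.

Prior odds = 0.231/(1−0.231) = 0.30039. In log-odds, ln(0.30039) = -1.2027.
Add log likelihood ratio: ln(3.6154) = 1.2852.
Posterior log-odds = 0.082525, so posterior odds = exp(0.082525) = 1.0860.

Posterior odds ≈ 1.086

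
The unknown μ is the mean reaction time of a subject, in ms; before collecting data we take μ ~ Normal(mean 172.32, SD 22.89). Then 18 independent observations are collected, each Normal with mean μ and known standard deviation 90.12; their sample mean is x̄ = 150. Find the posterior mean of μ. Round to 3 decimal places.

Prior precision 1/τ₀² = 1/22.89² = 0.00190857; data precision n/σ² = 18/90.12² = 0.00221631.
Posterior precision = 0.00190857 + 0.00221631 = 0.00412488.
Posterior mean = (0.00190857·172.32 + 0.00221631·150) / 0.00412488 = 160.327.

Posterior mean ≈ 160.327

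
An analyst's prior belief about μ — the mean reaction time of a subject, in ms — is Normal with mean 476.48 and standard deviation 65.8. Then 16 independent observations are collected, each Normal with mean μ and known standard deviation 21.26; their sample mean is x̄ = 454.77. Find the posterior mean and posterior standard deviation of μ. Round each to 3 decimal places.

Prior precision 1/τ₀² = 1/65.8² = 0.00023097; data precision n/σ² = 16/21.26² = 0.0353992.
Posterior precision = 0.00023097 + 0.0353992 = 0.0356302, giving posterior SD = 1/√0.0356302 = 5.298.
Posterior mean = (0.00023097·476.48 + 0.0353992·454.77) / 0.0356302 = 454.911.

Posterior mean ≈ 454.911; posterior SD ≈ 5.298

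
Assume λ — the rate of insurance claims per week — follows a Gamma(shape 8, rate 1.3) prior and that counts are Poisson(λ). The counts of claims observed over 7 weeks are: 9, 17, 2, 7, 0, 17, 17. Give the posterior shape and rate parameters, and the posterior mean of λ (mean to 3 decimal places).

Total count ∑xᵢ = 69 over n = 7 weeks.
Gamma is conjugate to the Poisson likelihood: posterior is Gamma(shape = 8+69 = 77, rate = 1.3+7 = 8.3).
Posterior mean = shape/rate = 77/8.3 = 9.277.

Posterior: Gamma(shape=77, rate=8.3); mean ≈ 9.277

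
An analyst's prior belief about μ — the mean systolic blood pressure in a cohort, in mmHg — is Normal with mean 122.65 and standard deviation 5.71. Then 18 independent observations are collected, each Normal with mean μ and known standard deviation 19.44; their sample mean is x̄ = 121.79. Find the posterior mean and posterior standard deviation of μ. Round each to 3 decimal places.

Prior precision 1/τ₀² = 1/5.71² = 0.0306710; data precision n/σ² = 18/19.44² = 0.0476299.
Posterior precision = 0.0306710 + 0.0476299 = 0.0783009, giving posterior SD = 1/√0.0783009 = 3.574.
Posterior mean = (0.0306710·122.65 + 0.0476299·121.79) / 0.0783009 = 122.127.

Posterior mean ≈ 122.127; posterior SD ≈ 3.574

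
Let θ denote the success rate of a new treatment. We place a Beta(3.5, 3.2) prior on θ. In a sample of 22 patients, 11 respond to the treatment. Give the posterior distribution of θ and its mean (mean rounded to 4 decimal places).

Posterior: Beta(14.5, 14.2); mean ≈ 0.5052

Observing 11 successes and 11 failures updates Beta(3.5, 3.2) by adding the success and failure counts to the two shape parameters: α = 3.5+11 = 14.5, β = 3.2+11 = 14.2.
Posterior mean = α/(α+β) = 14.5/28.7 = 0.5052.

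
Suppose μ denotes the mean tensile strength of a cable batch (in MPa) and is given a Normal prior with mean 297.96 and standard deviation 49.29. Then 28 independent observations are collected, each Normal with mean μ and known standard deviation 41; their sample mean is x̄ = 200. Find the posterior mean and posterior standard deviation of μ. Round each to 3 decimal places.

Prior precision 1/τ₀² = 1/49.29² = 0.00041161; data precision n/σ² = 28/41² = 0.0166568.
Posterior precision = 0.00041161 + 0.0166568 = 0.0170684, giving posterior SD = 1/√0.0170684 = 7.654.
Posterior mean = (0.00041161·297.96 + 0.0166568·200) / 0.0170684 = 202.362.

Posterior mean ≈ 202.362; posterior SD ≈ 7.654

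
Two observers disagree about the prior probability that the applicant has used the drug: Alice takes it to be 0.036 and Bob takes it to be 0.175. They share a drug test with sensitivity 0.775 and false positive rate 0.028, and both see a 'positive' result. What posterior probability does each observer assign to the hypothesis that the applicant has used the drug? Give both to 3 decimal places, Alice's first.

The likelihood ratio for a 'positive' result is 0.775/0.028 = 27.679.
Alice: prior odds 0.036/0.964 = 0.037344; posterior odds 1.0336; posterior probability 0.508.
Bob: prior odds 0.175/0.825 = 0.21212; posterior odds 5.8712; posterior probability 0.854.

Alice: 0.508; Bob: 0.854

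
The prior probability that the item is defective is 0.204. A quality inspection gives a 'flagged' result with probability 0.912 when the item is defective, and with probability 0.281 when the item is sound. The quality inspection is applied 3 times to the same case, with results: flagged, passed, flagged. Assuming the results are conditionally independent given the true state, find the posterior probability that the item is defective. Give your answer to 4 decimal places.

Posterior P(H) ≈ 0.2483

With H the event that the item is defective, the joint likelihood of the observed sequence is P(data|H) = 0.912·0.088·0.912 = 0.073193 and P(data|¬H) = 0.281·0.719·0.281 = 0.056773.
Bayes: P(H|data) = 0.204·0.073193 / (0.204·0.073193 + 0.796·0.056773) = 0.014931/0.060123 = 0.2483.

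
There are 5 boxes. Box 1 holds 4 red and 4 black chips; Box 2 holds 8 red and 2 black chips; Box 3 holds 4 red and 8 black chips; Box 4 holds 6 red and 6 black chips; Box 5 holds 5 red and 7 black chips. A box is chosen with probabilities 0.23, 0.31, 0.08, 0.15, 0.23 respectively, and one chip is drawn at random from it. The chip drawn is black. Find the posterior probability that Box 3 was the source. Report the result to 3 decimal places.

Posterior probability ≈ 0.121

P(black|Box 1) = 0.5; P(black|Box 2) = 0.2; P(black|Box 3) = 0.6667; P(black|Box 4) = 0.5; P(black|Box 5) = 0.5833.
Prior × likelihood for each source: 0.23·0.5=0.1150, 0.31·0.2=0.06200, 0.08·0.6667=0.05333, 0.15·0.5=0.07500, 0.23·0.5833=0.1342. Summing gives P(black) = 0.43950.
P(Box 3 | black) = 0.05333 / 0.43950 = 0.121.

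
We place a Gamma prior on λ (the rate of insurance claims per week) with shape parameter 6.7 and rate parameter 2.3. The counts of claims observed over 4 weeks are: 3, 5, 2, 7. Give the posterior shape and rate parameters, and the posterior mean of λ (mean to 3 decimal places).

Total count ∑xᵢ = 17 over n = 4 weeks.
Gamma is conjugate to the Poisson likelihood: posterior is Gamma(shape = 6.7+17 = 23.7, rate = 2.3+4 = 6.3).
E[λ | data] = 23.7/6.3 = 3.762.

Posterior: Gamma(shape=23.7, rate=6.3); mean ≈ 3.762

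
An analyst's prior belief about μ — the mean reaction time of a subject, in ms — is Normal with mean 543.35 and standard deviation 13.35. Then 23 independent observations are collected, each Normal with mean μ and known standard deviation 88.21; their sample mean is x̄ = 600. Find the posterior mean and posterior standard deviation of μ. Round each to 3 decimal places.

Posterior mean ≈ 562.897; posterior SD ≈ 10.804

Prior precision 1/τ₀² = 1/13.35² = 0.00561096; data precision n/σ² = 23/88.21² = 0.00295592.
Posterior precision = 0.00561096 + 0.00295592 = 0.00856688, giving posterior SD = 1/√0.00856688 = 10.804.
Posterior mean = (0.00561096·543.35 + 0.00295592·600) / 0.00856688 = 562.897.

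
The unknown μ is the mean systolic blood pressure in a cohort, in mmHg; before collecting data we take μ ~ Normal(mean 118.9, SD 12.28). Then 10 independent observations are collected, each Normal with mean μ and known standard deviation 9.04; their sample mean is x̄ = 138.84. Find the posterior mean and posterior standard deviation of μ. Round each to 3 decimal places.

With known σ, the Normal prior is conjugate. Weight on the data is w = (n/σ²)/(n/σ² + 1/τ₀²) = 0.122367/(0.122367+0.00663137) = 0.94859.
Posterior mean = w·x̄ + (1−w)·μ₀ = 0.94859·138.84 + 0.051407·118.9 = 137.815. Posterior variance = 1/(0.122367+0.00663137) = 7.75206, so SD = 2.784.

Posterior mean ≈ 137.815; posterior SD ≈ 2.784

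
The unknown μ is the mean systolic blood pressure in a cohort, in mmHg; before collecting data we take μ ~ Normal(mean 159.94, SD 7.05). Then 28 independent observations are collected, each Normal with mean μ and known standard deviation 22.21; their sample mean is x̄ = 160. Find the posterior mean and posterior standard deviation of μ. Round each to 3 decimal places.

Posterior mean ≈ 159.984; posterior SD ≈ 3.607

With known σ, the Normal prior is conjugate. Weight on the data is w = (n/σ²)/(n/σ² + 1/τ₀²) = 0.0567624/(0.0567624+0.0201197) = 0.73830.
Posterior mean = w·x̄ + (1−w)·μ₀ = 0.73830·160 + 0.26170·159.94 = 159.984. Posterior variance = 1/(0.0567624+0.0201197) = 13.0069, so SD = 3.607.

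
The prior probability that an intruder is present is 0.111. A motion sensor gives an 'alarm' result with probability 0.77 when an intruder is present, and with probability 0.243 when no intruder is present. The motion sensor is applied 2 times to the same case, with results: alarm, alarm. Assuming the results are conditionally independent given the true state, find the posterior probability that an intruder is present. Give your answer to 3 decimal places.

With H the event that an intruder is present, the joint likelihood of the observed sequence is P(data|H) = 0.77·0.77 = 0.59290 and P(data|¬H) = 0.243·0.243 = 0.059049.
Bayes: P(H|data) = 0.111·0.59290 / (0.111·0.59290 + 0.889·0.059049) = 0.065812/0.11831 = 0.5563.

Posterior P(H) ≈ 0.556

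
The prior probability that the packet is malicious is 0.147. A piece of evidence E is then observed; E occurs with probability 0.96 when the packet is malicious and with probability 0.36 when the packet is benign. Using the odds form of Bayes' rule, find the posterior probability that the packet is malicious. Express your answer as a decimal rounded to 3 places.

Posterior probability ≈ 0.315

Prior odds = 0.147/(1−0.147) = 0.17233. In log-odds, ln(0.17233) = -1.7583.
Add log likelihood ratio: ln(2.6667) = 0.98083.
Posterior log-odds = -0.77750, so posterior odds = exp(-0.77750) = 0.45955. Converting, P(H|E) = 0.45955/1.4596 = 0.315.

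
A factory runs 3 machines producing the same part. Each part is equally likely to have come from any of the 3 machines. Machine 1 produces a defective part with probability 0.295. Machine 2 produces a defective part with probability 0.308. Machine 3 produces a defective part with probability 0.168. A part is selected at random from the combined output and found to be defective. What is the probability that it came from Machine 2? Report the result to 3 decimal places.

P(defective|M1) = 0.295; P(defective|M2) = 0.308; P(defective|M3) = 0.168.
Prior × likelihood for each source: 0.333333·0.295=0.09833, 0.333333·0.308=0.1027, 0.333333·0.168=0.05600. Summing gives P(defective) = 0.25700.
P(Machine 2 | defective) = 0.1027 / 0.25700 = 0.399.

Posterior probability ≈ 0.399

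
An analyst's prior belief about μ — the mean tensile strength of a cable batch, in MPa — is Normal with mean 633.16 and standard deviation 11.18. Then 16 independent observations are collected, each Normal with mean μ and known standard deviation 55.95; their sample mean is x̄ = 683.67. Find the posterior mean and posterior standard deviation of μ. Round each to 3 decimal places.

With known σ, the Normal prior is conjugate. Weight on the data is w = (n/σ²)/(n/σ² + 1/τ₀²) = 0.00511116/(0.00511116+0.00800049) = 0.38982.
Posterior mean = w·x̄ + (1−w)·μ₀ = 0.38982·683.67 + 0.61018·633.16 = 652.850. Posterior variance = 1/(0.00511116+0.00800049) = 76.2681, so SD = 8.733.

Posterior mean ≈ 652.850; posterior SD ≈ 8.733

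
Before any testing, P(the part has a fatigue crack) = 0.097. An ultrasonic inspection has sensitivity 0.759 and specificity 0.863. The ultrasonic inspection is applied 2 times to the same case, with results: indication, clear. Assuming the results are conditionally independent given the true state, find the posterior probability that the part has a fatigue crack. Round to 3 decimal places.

With H the event that the part has a fatigue crack, the joint likelihood of the observed sequence is P(data|H) = 0.759·0.241 = 0.18292 and P(data|¬H) = 0.137·0.863 = 0.11823.
Bayes: P(H|data) = 0.097·0.18292 / (0.097·0.18292 + 0.903·0.11823) = 0.017743/0.12451 = 0.1425.

Posterior P(H) ≈ 0.143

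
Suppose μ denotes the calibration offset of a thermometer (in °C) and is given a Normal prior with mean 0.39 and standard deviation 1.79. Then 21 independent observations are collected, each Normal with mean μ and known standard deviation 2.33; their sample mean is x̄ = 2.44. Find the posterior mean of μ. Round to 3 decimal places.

Posterior mean ≈ 2.287

Prior precision 1/τ₀² = 1/1.79² = 0.312100; data precision n/σ² = 21/2.33² = 3.86819.
Posterior precision = 0.312100 + 3.86819 = 4.18029.
Posterior mean = (0.312100·0.39 + 3.86819·2.44) / 4.18029 = 2.287.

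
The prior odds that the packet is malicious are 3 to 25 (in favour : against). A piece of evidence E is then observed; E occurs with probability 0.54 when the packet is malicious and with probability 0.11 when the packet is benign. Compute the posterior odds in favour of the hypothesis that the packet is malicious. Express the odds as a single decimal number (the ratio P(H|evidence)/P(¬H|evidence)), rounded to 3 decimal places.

Posterior odds ≈ 0.589

Prior odds = 3/25 = 0.12000.
Likelihood ratio for E = 0.54/0.11 = 4.9091.
Posterior odds = prior odds × LR = 0.58909.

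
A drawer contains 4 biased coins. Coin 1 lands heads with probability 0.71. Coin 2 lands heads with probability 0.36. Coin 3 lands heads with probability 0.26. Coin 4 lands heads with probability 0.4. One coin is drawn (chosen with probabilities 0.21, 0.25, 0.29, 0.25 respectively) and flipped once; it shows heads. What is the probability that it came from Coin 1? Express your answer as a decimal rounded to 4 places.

Tabulate prior·likelihood by source: [1] prior 0.21, lik 0.71, product 0.1491; [2] prior 0.25, lik 0.36, product 0.09000; [3] prior 0.29, lik 0.26, product 0.07540; [4] prior 0.25, lik 0.4, product 0.1000.
Normalizing constant = 0.41450; the posterior for Coin 1 is its product over the sum, 0.1491/0.41450 = 0.3597.

Posterior probability ≈ 0.3597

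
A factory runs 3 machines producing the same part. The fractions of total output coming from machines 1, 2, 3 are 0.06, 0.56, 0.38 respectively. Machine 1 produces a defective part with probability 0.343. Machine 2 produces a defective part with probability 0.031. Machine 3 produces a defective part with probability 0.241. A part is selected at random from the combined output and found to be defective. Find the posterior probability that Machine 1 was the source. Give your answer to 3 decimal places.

Posterior probability ≈ 0.159

P(defective|M1) = 0.343; P(defective|M2) = 0.031; P(defective|M3) = 0.241.
Prior × likelihood for each source: 0.06·0.343=0.02058, 0.56·0.031=0.01736, 0.38·0.241=0.09158. Summing gives P(defective) = 0.12952.
P(Machine 1 | defective) = 0.02058 / 0.12952 = 0.159.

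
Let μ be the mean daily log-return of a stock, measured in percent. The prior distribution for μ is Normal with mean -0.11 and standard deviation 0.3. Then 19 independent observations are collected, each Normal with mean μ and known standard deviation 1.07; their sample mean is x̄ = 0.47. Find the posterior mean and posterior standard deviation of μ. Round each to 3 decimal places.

Prior precision 1/τ₀² = 1/0.3² = 11.1111; data precision n/σ² = 19/1.07² = 16.5953.
Posterior precision = 11.1111 + 16.5953 = 27.7064, giving posterior SD = 1/√27.7064 = 0.190.
Posterior mean = (11.1111·-0.11 + 16.5953·0.47) / 27.7064 = 0.237.

Posterior mean ≈ 0.237; posterior SD ≈ 0.190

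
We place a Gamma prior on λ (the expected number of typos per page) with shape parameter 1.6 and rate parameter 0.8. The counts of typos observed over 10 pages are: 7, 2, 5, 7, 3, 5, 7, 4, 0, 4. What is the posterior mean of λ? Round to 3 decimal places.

Posterior mean ≈ 4.222

The Poisson likelihood adds the total count to the shape and the number of exposure periods to the rate. Here ∑xᵢ = 44 and n = 10, so shape 1.6→45.6 and rate 0.8→10.8.
E[λ | data] = 45.6/10.8 = 4.222.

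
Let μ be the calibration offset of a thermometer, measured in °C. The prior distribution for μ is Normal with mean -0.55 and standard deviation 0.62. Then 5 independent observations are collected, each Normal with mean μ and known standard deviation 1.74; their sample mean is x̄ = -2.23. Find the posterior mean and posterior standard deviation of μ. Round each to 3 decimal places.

Posterior mean ≈ -1.202; posterior SD ≈ 0.485

Prior precision 1/τ₀² = 1/0.62² = 2.60146; data precision n/σ² = 5/1.74² = 1.65147.
Posterior precision = 2.60146 + 1.65147 = 4.25293, giving posterior SD = 1/√4.25293 = 0.485.
Posterior mean = (2.60146·-0.55 + 1.65147·-2.23) / 4.25293 = -1.202.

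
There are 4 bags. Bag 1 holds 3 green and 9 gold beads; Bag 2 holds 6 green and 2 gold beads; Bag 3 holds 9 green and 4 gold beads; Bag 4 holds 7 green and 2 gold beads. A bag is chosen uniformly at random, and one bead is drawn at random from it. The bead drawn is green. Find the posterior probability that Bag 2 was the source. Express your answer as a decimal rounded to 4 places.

P(green|Bag 1) = 0.25; P(green|Bag 2) = 0.75; P(green|Bag 3) = 0.6923; P(green|Bag 4) = 0.7778.
Prior × likelihood for each source: 0.25·0.25=0.06250, 0.25·0.75=0.1875, 0.25·0.6923=0.1731, 0.25·0.7778=0.1944. Summing gives P(green) = 0.61752.
P(Bag 2 | green) = 0.1875 / 0.61752 = 0.3036.

Posterior probability ≈ 0.3036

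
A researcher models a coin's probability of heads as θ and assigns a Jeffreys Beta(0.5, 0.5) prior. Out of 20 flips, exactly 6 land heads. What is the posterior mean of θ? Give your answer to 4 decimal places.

Observing 6 successes and 14 failures updates Beta(0.5, 0.5) by adding the success and failure counts to the two shape parameters: α = 0.5+6 = 6.5, β = 0.5+14 = 14.5.
Posterior mean = α/(α+β) = 6.5/21 = 0.3095.

Posterior mean ≈ 0.3095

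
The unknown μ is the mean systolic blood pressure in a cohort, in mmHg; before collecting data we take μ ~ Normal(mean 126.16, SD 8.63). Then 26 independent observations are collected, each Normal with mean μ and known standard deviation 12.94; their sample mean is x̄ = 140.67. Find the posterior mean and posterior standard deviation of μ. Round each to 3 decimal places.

Posterior mean ≈ 139.515; posterior SD ≈ 2.435

Prior precision 1/τ₀² = 1/8.63² = 0.0134270; data precision n/σ² = 26/12.94² = 0.155276.
Posterior precision = 0.0134270 + 0.155276 = 0.168703, giving posterior SD = 1/√0.168703 = 2.435.
Posterior mean = (0.0134270·126.16 + 0.155276·140.67) / 0.168703 = 139.515.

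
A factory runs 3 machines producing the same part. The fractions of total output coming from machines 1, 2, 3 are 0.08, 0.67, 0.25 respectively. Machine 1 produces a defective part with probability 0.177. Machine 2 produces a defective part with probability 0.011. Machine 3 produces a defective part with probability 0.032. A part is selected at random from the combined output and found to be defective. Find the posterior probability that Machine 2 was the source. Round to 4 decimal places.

Posterior probability ≈ 0.2496

P(defective|M1) = 0.177; P(defective|M2) = 0.011; P(defective|M3) = 0.032.
Prior × likelihood for each source: 0.08·0.177=0.01416, 0.67·0.011=0.007370, 0.25·0.032=0.008000. Summing gives P(defective) = 0.029530.
P(Machine 2 | defective) = 0.007370 / 0.029530 = 0.2496.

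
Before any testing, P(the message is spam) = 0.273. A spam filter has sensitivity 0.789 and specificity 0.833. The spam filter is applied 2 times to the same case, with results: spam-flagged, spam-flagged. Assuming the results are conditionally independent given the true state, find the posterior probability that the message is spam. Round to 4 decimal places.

Let H be the event that the message is spam; start with P(H) = 0.273. P('spam-flagged'|H) = 0.789, P('spam-flagged'|¬H) = 0.167.
Update on result 1 ('spam-flagged'): P(H) ← 0.789·0.2730 / (0.789·0.2730 + 0.167·0.7270) = 0.21540/0.33681 = 0.6395.
Update on result 2 ('spam-flagged'): P(H) ← 0.789·0.6395 / (0.789·0.6395 + 0.167·0.3605) = 0.50459/0.56479 = 0.8934.

Posterior P(H) ≈ 0.8934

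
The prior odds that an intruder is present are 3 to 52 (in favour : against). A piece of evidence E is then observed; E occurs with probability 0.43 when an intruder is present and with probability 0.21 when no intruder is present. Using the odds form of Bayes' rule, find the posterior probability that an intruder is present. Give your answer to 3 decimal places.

Posterior probability ≈ 0.106

Prior odds = 3/52 = 0.057692.
Likelihood ratio for E = 0.43/0.21 = 2.0476.
Posterior odds = prior odds × LR = 0.11813.
Posterior probability = odds/(1+odds) = 0.11813/1.1181 = 0.106.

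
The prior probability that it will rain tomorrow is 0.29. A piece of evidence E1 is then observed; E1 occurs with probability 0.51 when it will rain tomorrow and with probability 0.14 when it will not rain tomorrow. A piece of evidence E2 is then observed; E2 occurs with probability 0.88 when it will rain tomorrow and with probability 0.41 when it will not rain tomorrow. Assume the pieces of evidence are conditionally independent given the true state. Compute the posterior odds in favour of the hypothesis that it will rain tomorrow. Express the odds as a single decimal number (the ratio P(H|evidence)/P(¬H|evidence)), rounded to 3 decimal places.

Prior odds = 0.29/(1−0.29) = 0.40845. In log-odds, ln(0.40845) = -0.89538.
Add log likelihood ratios: ln(3.6429) + ln(2.1463) = 2.0565.
Posterior log-odds = 1.1611, so posterior odds = exp(1.1611) = 3.1936.

Posterior odds ≈ 3.194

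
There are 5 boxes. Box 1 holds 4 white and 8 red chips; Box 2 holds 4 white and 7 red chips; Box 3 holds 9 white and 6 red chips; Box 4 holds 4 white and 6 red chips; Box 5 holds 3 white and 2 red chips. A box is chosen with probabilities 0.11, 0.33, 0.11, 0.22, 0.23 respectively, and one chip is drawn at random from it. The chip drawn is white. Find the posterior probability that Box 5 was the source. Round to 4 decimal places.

Tabulate prior·likelihood by source: [1] prior 0.11, lik 0.3333, product 0.03667; [2] prior 0.33, lik 0.3636, product 0.1200; [3] prior 0.11, lik 0.6, product 0.06600; [4] prior 0.22, lik 0.4, product 0.08800; [5] prior 0.23, lik 0.6, product 0.1380.
Normalizing constant = 0.44867; the posterior for Box 5 is its product over the sum, 0.1380/0.44867 = 0.3076.

Posterior probability ≈ 0.3076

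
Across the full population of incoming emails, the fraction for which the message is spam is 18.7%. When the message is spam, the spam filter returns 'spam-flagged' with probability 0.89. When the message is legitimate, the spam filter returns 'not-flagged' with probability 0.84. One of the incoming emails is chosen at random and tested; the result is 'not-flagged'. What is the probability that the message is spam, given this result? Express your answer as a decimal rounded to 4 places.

P(H | E) ≈ 0.0292

Write H for 'the message is spam'. Prior odds H:¬H = 0.187/0.813 = 0.23001. For the 'not-flagged' outcome, the likelihood ratio is 0.11/0.84 = 0.13095.
Posterior odds = 0.23001 × 0.13095 = 0.030121, so P(H|E) = 0.030121/(1+0.030121) = 0.0292.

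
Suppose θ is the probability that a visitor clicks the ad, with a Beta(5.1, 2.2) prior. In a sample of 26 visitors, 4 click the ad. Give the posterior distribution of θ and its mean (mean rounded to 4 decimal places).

Posterior: Beta(9.1, 24.2); mean ≈ 0.2733

Observing 4 successes and 22 failures updates Beta(5.1, 2.2) by adding the success and failure counts to the two shape parameters: α = 5.1+4 = 9.1, β = 2.2+22 = 24.2.
E[θ | data] = 9.1/(9.1+24.2) = 0.2733.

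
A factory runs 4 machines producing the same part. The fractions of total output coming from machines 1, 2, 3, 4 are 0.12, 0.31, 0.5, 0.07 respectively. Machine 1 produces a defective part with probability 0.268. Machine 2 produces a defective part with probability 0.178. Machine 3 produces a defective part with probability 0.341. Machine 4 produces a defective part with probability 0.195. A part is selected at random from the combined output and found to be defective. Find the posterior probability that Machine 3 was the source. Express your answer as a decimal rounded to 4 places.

Tabulate prior·likelihood by source: [1] prior 0.12, lik 0.268, product 0.03216; [2] prior 0.31, lik 0.178, product 0.05518; [3] prior 0.5, lik 0.341, product 0.1705; [4] prior 0.07, lik 0.195, product 0.01365.
Normalizing constant = 0.27149; the posterior for Machine 3 is its product over the sum, 0.1705/0.27149 = 0.6280.

Posterior probability ≈ 0.6280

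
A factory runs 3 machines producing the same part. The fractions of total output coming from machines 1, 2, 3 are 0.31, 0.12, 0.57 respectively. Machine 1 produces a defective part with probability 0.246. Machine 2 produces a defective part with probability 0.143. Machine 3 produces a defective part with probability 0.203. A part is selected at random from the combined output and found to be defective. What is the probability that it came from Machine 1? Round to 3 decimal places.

Posterior probability ≈ 0.365

P(defective|M1) = 0.246; P(defective|M2) = 0.143; P(defective|M3) = 0.203.
Prior × likelihood for each source: 0.31·0.246=0.07626, 0.12·0.143=0.01716, 0.57·0.203=0.1157. Summing gives P(defective) = 0.20913.
P(Machine 1 | defective) = 0.07626 / 0.20913 = 0.365.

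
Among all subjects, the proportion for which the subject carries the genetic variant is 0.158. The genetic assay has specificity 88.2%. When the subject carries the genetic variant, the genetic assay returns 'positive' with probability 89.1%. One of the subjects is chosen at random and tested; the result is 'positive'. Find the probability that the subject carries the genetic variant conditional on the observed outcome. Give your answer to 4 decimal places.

P(H | E) ≈ 0.5862

Let H be the event that the subject carries the genetic variant. P(H) = 0.158, so P(¬H) = 0.842. With E the 'positive' result, P(E|H) = 0.891 and P(E|¬H) = 0.118.
P(E) = 0.891·0.158 + 0.118·0.842 = 0.14078 + 0.099356 = 0.24013.
By Bayes' theorem, P(H|E) = 0.14078 / 0.24013 = 0.5862.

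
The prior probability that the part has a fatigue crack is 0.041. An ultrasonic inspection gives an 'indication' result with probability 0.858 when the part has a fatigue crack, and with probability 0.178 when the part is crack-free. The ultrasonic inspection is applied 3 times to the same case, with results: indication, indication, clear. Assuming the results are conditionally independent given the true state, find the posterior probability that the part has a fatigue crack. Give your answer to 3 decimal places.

Let H be the event that the part has a fatigue crack; start with P(H) = 0.041. P('indication'|H) = 0.858, P('indication'|¬H) = 0.178.
Update on result 1 ('indication'): P(H) ← 0.858·0.0410 / (0.858·0.0410 + 0.178·0.9590) = 0.035178/0.20588 = 0.1709.
Update on result 2 ('indication'): P(H) ← 0.858·0.1709 / (0.858·0.1709 + 0.178·0.8291) = 0.14660/0.29419 = 0.4983.
Update on result 3 ('clear'): P(H) ← 0.142·0.4983 / (0.142·0.4983 + 0.822·0.5017) = 0.070763/0.48314 = 0.1465.

Posterior P(H) ≈ 0.146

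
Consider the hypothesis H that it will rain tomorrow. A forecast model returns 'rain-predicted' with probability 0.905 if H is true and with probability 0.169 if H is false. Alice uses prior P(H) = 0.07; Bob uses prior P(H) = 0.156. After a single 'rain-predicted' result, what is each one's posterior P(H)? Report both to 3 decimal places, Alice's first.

Alice: 0.287; Bob: 0.497

P('+'|H) = 0.905, P('+'|¬H) = 0.169.
Alice: numerator 0.905·0.07 = 0.063350; evidence = 0.063350+0.169·0.93 = 0.22052; posterior = 0.287.
Bob: numerator 0.905·0.156 = 0.14118; evidence = 0.14118+0.169·0.844 = 0.28382; posterior = 0.497.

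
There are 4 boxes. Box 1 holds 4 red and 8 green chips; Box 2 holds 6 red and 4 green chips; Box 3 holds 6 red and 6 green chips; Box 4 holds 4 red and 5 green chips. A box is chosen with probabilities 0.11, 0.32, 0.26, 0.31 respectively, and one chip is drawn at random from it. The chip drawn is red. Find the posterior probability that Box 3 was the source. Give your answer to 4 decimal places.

Posterior probability ≈ 0.2619

P(red|Box 1) = 0.3333; P(red|Box 2) = 0.6; P(red|Box 3) = 0.5; P(red|Box 4) = 0.4444.
Prior × likelihood for each source: 0.11·0.3333=0.03667, 0.32·0.6=0.1920, 0.26·0.5=0.1300, 0.31·0.4444=0.1378. Summing gives P(red) = 0.49644.
P(Box 3 | red) = 0.1300 / 0.49644 = 0.2619.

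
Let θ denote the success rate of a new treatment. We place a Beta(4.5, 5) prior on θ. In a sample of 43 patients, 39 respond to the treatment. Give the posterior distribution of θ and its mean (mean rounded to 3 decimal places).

The binomial likelihood is conjugate to the Beta prior: with 39 successes and 4 failures, the posterior is Beta(4.5+39, 5+4) = Beta(43.5, 9).
Posterior mean = α/(α+β) = 43.5/52.5 = 0.829.

Posterior: Beta(43.5, 9); mean ≈ 0.829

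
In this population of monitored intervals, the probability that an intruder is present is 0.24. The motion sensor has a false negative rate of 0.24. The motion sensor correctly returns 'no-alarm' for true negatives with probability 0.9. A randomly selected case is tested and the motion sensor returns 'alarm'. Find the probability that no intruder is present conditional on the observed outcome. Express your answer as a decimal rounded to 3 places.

Let H be the event that an intruder is present. P(H) = 0.24, so P(¬H) = 0.76. With E the 'alarm' result, P(E|H) = 0.76 and P(E|¬H) = 0.1.
P(E) = 0.76·0.24 + 0.1·0.76 = 0.18240 + 0.076000 = 0.25840.
By Bayes' theorem, P(H|E) = 0.18240 / 0.25840 = 0.706. Hence P(¬H|E) = 1 − 0.706 = 0.294.

P(¬H | E) ≈ 0.294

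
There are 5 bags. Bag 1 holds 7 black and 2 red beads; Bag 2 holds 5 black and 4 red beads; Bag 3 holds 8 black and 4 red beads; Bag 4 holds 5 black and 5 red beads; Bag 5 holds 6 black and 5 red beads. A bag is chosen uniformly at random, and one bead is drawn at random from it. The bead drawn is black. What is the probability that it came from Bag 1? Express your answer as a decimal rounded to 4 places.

Tabulate prior·likelihood by source: [1] prior 0.2, lik 0.7778, product 0.1556; [2] prior 0.2, lik 0.5556, product 0.1111; [3] prior 0.2, lik 0.6667, product 0.1333; [4] prior 0.2, lik 0.5, product 0.1000; [5] prior 0.2, lik 0.5455, product 0.1091.
Normalizing constant = 0.60909; the posterior for Bag 1 is its product over the sum, 0.1556/0.60909 = 0.2554.

Posterior probability ≈ 0.2554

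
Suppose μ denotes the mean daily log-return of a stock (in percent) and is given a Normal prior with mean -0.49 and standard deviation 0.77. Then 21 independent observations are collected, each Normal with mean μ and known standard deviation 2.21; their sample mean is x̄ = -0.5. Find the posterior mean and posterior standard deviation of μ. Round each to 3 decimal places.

Prior precision 1/τ₀² = 1/0.77² = 1.68663; data precision n/σ² = 21/2.21² = 4.29967.
Posterior precision = 1.68663 + 4.29967 = 5.98629, giving posterior SD = 1/√5.98629 = 0.409.
Posterior mean = (1.68663·-0.49 + 4.29967·-0.5) / 5.98629 = -0.497.

Posterior mean ≈ -0.497; posterior SD ≈ 0.409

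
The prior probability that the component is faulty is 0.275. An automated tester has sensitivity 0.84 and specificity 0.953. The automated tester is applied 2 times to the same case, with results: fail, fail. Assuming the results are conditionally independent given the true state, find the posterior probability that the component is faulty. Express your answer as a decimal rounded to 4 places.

With H the event that the component is faulty, the joint likelihood of the observed sequence is P(data|H) = 0.84·0.84 = 0.70560 and P(data|¬H) = 0.047·0.047 = 0.0022090.
Bayes: P(H|data) = 0.275·0.70560 / (0.275·0.70560 + 0.725·0.0022090) = 0.19404/0.19564 = 0.9918.

Posterior P(H) ≈ 0.9918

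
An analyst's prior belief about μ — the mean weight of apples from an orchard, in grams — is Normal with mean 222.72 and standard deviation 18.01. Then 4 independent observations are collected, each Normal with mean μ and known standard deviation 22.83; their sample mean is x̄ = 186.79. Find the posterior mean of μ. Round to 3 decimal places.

With known σ, the Normal prior is conjugate. Weight on the data is w = (n/σ²)/(n/σ² + 1/τ₀²) = 0.00767447/(0.00767447+0.00308299) = 0.71341.
Posterior mean = w·x̄ + (1−w)·μ₀ = 0.71341·186.79 + 0.28659·222.72 = 197.087.

Posterior mean ≈ 197.087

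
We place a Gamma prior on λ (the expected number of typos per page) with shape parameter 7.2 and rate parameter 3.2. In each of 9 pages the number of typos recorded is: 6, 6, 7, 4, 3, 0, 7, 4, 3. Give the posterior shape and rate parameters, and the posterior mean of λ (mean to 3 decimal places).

Total count ∑xᵢ = 40 over n = 9 pages.
Gamma is conjugate to the Poisson likelihood: posterior is Gamma(shape = 7.2+40 = 47.2, rate = 3.2+9 = 12.2).
E[λ | data] = 47.2/12.2 = 3.869.

Posterior: Gamma(shape=47.2, rate=12.2); mean ≈ 3.869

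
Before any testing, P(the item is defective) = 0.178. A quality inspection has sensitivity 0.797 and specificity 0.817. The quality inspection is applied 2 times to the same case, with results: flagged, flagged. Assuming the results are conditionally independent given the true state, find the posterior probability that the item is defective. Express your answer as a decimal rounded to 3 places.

With H the event that the item is defective, the joint likelihood of the observed sequence is P(data|H) = 0.797·0.797 = 0.63521 and P(data|¬H) = 0.183·0.183 = 0.033489.
Bayes: P(H|data) = 0.178·0.63521 / (0.178·0.63521 + 0.822·0.033489) = 0.11307/0.14060 = 0.8042.

Posterior P(H) ≈ 0.804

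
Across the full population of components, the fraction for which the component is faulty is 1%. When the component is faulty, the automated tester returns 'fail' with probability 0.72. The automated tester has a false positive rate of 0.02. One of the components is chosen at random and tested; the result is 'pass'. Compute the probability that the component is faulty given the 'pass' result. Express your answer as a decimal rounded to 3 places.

Write H for 'the component is faulty'. Prior odds H:¬H = 0.01/0.99 = 0.010101. For the 'pass' outcome, the likelihood ratio is 0.28/0.98 = 0.28571.
Posterior odds = 0.010101 × 0.28571 = 0.0028860, so P(H|E) = 0.0028860/(1+0.0028860) = 0.003.

P(H | E) ≈ 0.003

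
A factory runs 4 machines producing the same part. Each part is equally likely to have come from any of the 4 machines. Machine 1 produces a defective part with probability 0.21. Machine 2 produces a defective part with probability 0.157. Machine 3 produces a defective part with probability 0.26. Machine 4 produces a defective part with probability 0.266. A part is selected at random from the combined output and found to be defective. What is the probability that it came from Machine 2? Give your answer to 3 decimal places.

Posterior probability ≈ 0.176

P(defective|M1) = 0.21; P(defective|M2) = 0.157; P(defective|M3) = 0.26; P(defective|M4) = 0.266.
Prior × likelihood for each source: 0.25·0.21=0.05250, 0.25·0.157=0.03925, 0.25·0.26=0.06500, 0.25·0.266=0.06650. Summing gives P(defective) = 0.22325.
P(Machine 2 | defective) = 0.03925 / 0.22325 = 0.176.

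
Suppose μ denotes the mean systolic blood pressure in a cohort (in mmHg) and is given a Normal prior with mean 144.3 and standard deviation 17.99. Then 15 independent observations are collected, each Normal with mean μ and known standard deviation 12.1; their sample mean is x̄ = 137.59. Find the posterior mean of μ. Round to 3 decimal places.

With known σ, the Normal prior is conjugate. Weight on the data is w = (n/σ²)/(n/σ² + 1/τ₀²) = 0.102452/(0.102452+0.00308985) = 0.97072.
Posterior mean = w·x̄ + (1−w)·μ₀ = 0.97072·137.59 + 0.029276·144.3 = 137.786.

Posterior mean ≈ 137.786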